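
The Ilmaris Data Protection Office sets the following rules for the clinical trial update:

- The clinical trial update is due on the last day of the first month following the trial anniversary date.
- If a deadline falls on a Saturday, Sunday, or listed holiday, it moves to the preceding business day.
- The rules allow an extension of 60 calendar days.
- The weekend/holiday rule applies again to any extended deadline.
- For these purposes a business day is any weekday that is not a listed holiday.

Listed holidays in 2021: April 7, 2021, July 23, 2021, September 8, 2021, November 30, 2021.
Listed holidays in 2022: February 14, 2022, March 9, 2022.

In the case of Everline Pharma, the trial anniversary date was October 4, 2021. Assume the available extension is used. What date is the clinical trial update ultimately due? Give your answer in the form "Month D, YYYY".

The first month after October 4, 2021 is November 2021, whose last day is November 30, 2021.
November 30, 2021 is a listed holiday; the preceding business day is November 29, 2021 (Monday).
The 60-calendar-day extension moves the deadline from November 29, 2021 to January 28, 2022.
January 28, 2022 (Friday) is already a business day.
Final deadline: January 28, 2022.

January 28, 2022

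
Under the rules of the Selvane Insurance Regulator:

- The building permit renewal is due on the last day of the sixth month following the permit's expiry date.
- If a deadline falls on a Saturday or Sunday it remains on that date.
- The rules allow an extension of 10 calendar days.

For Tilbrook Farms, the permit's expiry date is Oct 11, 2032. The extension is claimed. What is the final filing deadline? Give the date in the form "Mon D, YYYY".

May 10, 2033

6 months after Oct 11, 2032 falls in April 2033; the last day of that month is Apr 30, 2033.
No adjustment is made for weekends or holidays, so Apr 30, 2033 stands.
Add the 10 calendar-day extension to Apr 30, 2033: May 10, 2033.
No adjustment is made for weekends or holidays, so May 10, 2033 stands.
So the filing is due May 10, 2033.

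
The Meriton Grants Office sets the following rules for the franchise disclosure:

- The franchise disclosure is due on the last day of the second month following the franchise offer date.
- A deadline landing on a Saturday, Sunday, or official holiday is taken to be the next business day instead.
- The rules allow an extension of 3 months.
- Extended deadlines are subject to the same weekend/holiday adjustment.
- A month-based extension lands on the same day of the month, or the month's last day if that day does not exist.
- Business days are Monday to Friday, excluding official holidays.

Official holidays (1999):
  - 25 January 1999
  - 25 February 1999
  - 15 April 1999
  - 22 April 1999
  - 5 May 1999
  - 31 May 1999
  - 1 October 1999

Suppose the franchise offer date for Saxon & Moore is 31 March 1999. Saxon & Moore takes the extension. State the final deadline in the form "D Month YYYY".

1 September 1999

2 months after 31 March 1999 is May 1999; that month ends on 31 May 1999.
Because 31 May 1999 is a listed holiday, the deadline becomes 1 June 1999 (Tuesday).
The 3 months extension carries 1 June 1999 to 1 September 1999.
1 September 1999 (Wednesday) is already a business day.
Deadline: 1 September 1999.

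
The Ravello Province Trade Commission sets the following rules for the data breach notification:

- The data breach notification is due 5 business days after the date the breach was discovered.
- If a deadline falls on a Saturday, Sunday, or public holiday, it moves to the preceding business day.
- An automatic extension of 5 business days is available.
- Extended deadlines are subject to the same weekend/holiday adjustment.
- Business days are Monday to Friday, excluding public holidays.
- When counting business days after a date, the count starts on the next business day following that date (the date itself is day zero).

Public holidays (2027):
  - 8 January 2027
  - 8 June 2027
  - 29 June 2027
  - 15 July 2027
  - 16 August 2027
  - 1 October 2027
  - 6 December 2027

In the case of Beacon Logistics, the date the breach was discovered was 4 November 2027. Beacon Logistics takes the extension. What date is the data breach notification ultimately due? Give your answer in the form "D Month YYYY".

Starting the day after 4 November 2027 and counting 5 business days lands on 11 November 2027.
11 November 2027 is a Thursday and not a listed holiday, so it stands.
Applying the 5-business-day extension: 5 business days after 11 November 2027 is 18 November 2027.
18 November 2027 (Thursday) is already a business day.
So the filing is due 18 November 2027.

18 November 2027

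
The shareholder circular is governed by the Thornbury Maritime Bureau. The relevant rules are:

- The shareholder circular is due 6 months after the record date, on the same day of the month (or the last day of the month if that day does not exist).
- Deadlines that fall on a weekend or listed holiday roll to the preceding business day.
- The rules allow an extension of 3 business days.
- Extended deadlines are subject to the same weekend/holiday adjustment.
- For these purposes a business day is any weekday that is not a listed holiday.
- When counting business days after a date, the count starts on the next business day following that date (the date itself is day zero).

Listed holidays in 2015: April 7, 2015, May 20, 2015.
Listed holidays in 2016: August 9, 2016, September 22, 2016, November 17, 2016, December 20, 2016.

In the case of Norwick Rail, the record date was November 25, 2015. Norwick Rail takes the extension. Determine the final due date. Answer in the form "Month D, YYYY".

Moving 6 months forward from November 25, 2015 on the corresponding day gives May 25, 2016.
May 25, 2016 is a Wednesday and not a listed holiday, so it stands.
Counting 3 further business days from May 25, 2016 reaches May 30, 2016.
May 30, 2016 (Monday) is already a business day.
The final due date is May 30, 2016.

May 30, 2016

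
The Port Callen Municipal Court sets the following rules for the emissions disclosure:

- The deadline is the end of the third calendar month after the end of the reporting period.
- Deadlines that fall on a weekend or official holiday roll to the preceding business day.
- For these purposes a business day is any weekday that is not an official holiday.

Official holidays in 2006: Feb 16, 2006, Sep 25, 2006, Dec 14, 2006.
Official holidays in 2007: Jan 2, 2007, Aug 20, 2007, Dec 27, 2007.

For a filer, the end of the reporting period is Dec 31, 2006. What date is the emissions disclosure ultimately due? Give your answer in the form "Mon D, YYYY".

Mar 30, 2007

3 months after Dec 31, 2006 is March 2007; that month ends on Mar 31, 2007.
Mar 31, 2007 is a Saturday; the preceding business day is Mar 30, 2007 (Friday).
Deadline: Mar 30, 2007.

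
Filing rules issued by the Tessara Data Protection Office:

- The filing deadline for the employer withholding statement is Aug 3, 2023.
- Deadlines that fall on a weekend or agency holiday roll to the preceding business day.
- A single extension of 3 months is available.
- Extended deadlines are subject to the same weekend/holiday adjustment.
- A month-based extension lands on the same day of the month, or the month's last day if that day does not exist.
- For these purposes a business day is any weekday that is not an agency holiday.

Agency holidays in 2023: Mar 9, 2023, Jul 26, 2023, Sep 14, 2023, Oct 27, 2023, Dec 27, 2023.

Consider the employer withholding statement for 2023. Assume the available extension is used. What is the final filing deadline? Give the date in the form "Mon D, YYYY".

Nov 3, 2023

Start from the fixed due date, Aug 3, 2023.
Aug 3, 2023 is a Thursday and not a listed holiday, so it stands.
The 3 months extension carries Aug 3, 2023 to Nov 3, 2023.
Nov 3, 2023 (Friday) is already a business day.
The final due date is Nov 3, 2023.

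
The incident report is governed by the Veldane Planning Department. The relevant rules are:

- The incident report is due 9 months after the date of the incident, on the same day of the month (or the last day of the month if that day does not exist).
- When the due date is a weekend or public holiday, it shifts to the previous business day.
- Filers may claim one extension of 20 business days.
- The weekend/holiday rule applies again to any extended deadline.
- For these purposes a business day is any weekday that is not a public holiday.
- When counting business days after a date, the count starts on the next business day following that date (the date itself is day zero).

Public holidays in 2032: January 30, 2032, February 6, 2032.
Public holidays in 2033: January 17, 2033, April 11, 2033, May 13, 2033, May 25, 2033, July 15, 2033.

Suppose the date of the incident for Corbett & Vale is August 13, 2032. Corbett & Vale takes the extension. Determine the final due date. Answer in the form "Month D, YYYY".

9 months after August 13, 2032, on the same day of the month, is May 13, 2033.
Because May 13, 2033 is a listed holiday, the deadline becomes May 12, 2033 (Thursday).
Applying the 20-business-day extension: 20 business days after May 12, 2033 is June 13, 2033.
Since June 13, 2033 is a Monday and not a holiday, the date is unchanged.
Final deadline: June 13, 2033.

June 13, 2033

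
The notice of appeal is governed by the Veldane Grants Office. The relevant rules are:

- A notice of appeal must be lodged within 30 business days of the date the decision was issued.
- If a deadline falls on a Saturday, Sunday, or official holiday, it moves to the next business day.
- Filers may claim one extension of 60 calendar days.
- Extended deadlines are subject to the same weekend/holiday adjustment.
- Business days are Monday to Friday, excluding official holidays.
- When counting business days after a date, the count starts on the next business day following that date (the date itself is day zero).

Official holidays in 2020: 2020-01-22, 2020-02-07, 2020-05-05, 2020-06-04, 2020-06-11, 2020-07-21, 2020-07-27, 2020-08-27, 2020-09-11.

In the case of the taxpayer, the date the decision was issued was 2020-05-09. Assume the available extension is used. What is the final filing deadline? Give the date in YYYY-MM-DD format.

2020-08-24

30 business days after 2020-05-09, excluding weekends and holidays, is 2020-06-23.
2020-06-23 is a Tuesday and not a listed holiday, so it stands.
The 60-calendar-day extension moves the deadline from 2020-06-23 to 2020-08-22.
2020-08-22 falls on a Saturday. Rolling to the next business day gives 2020-08-24, a Monday.
The final due date is 2020-08-24.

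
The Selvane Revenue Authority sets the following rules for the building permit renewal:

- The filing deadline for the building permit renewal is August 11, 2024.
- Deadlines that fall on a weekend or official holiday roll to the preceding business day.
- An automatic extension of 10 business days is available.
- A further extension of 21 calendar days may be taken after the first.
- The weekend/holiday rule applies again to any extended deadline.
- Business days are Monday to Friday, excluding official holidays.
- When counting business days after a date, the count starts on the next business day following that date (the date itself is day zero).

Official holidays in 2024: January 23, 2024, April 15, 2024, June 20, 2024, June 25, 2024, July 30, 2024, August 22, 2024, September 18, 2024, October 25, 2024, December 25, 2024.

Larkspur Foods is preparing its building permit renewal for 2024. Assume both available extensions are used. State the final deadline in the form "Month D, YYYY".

The stated deadline is August 11, 2024.
August 11, 2024 falls on a Sunday. Rolling to the preceding business day gives August 9, 2024, a Friday.
Applying the 10-business-day extension: 10 business days after August 9, 2024 is August 26, 2024.
August 26, 2024 falls on a Monday, which is a business day, so no adjustment is needed.
Applying the 21-calendar-day extension: August 26, 2024 + 21 days = September 16, 2024.
September 16, 2024 is a Monday and not a listed holiday, so it stands.
Final deadline: September 16, 2024.

September 16, 2024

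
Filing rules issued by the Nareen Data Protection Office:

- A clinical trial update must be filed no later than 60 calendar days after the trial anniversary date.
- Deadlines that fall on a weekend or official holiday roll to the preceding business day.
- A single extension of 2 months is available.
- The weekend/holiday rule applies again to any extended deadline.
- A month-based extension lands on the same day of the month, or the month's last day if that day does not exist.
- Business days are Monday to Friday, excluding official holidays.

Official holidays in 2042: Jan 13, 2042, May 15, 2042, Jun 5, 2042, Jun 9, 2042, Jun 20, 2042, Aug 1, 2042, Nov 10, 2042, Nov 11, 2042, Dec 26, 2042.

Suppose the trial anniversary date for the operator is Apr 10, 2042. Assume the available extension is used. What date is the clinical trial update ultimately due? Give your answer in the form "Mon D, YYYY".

Trigger date Apr 10, 2042 + 60 calendar days = Jun 9, 2042.
Jun 9, 2042 is a listed holiday; the preceding business day is Jun 6, 2042 (Friday).
The 2 months extension carries Jun 6, 2042 to Aug 6, 2042.
Aug 6, 2042 (Wednesday) is already a business day.
The final due date is Aug 6, 2042.

Aug 6, 2042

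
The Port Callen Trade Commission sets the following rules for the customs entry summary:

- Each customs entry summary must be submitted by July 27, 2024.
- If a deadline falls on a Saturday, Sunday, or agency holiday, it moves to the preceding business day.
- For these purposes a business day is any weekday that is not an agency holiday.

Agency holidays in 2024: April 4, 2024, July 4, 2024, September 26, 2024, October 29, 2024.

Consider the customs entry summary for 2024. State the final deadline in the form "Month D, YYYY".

The stated deadline is July 27, 2024.
July 27, 2024 is a Saturday, so it moves to the preceding business day, July 26, 2024 (Friday).
Deadline: July 26, 2024.

July 26, 2024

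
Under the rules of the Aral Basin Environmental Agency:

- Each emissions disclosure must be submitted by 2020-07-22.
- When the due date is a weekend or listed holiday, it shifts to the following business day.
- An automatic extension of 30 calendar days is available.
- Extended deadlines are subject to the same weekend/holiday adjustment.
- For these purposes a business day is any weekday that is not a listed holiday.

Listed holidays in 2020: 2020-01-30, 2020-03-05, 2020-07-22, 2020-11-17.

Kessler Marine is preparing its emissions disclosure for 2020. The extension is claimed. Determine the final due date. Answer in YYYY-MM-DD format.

Start from the fixed due date, 2020-07-22.
2020-07-22 is a listed holiday, so it moves to the next business day, 2020-07-23 (Thursday).
Add the 30 calendar-day extension to 2020-07-23: 2020-08-22.
2020-08-22 falls on a Saturday. Rolling to the next business day gives 2020-08-24, a Monday.
The final due date is 2020-08-24.

2020-08-24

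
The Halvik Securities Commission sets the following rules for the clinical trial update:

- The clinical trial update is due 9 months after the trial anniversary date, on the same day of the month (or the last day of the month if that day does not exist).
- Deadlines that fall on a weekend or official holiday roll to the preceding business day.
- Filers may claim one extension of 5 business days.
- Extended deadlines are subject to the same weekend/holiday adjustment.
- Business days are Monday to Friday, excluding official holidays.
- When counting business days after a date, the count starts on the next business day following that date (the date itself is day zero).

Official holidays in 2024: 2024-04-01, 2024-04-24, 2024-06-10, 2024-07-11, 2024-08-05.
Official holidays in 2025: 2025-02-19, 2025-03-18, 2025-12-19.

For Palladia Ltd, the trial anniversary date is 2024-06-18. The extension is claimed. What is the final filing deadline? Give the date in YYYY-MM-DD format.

2025-03-25

9 months after 2024-06-18, on the same day of the month, is 2025-03-18.
2025-03-18 is a listed holiday; the preceding business day is 2025-03-17 (Monday).
Applying the 5-business-day extension: 5 business days after 2025-03-17 is 2025-03-25.
2025-03-25 is a Tuesday and not a listed holiday, so it stands.
Final deadline: 2025-03-25.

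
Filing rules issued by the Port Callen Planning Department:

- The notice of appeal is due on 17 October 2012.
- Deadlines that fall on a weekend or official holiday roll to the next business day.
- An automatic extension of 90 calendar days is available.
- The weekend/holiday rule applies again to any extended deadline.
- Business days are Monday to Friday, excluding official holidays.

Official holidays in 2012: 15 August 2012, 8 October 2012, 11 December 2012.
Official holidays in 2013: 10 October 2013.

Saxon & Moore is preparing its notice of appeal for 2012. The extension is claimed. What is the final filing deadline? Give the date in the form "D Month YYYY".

Start from the fixed due date, 17 October 2012.
17 October 2012 is a Wednesday and not a listed holiday, so it stands.
With the 90-day extension, 17 October 2012 becomes 15 January 2013.
15 January 2013 is a Tuesday and not a listed holiday, so it stands.
Deadline: 15 January 2013.

15 January 2013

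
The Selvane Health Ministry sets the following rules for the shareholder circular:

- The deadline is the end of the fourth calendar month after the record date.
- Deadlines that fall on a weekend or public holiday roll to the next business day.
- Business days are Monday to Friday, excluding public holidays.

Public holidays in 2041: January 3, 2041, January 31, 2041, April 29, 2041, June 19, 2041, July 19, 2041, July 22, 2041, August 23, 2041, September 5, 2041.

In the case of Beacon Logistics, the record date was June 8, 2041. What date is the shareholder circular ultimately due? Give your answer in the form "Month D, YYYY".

October 31, 2041

4 months after June 8, 2041 is October 2041; that month ends on October 31, 2041.
October 31, 2041 falls on a Thursday, which is a business day, so no adjustment is needed.
Deadline: October 31, 2041.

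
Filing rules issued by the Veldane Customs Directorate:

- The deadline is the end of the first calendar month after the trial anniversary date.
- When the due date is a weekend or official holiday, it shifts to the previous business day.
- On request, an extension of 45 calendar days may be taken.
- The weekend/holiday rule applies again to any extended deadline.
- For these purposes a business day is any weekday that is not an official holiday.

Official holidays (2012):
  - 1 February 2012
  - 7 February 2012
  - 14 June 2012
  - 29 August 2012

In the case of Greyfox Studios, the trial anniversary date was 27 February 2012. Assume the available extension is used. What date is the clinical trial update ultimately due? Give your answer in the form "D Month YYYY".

1 month after 27 February 2012 is March 2012; that month ends on 31 March 2012.
31 March 2012 is a Saturday; the preceding business day is 30 March 2012 (Friday).
The 45-calendar-day extension moves the deadline from 30 March 2012 to 14 May 2012.
14 May 2012 (Monday) is already a business day.
So the filing is due 14 May 2012.

14 May 2012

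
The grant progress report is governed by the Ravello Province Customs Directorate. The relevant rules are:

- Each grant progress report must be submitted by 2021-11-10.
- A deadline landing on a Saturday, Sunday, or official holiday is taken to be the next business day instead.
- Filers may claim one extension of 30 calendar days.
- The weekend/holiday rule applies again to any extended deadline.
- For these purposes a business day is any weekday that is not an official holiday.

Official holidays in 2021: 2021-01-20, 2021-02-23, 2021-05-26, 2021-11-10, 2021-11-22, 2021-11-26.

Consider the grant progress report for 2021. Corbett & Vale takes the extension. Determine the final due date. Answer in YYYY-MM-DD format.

The stated deadline is 2021-11-10.
2021-11-10 falls on a listed holiday. Rolling to the next business day gives 2021-11-11, a Thursday.
Applying the 30-calendar-day extension: 2021-11-11 + 30 days = 2021-12-11.
Because 2021-12-11 is a Saturday, the deadline becomes 2021-12-13 (Monday).
The final due date is 2021-12-13.

2021-12-13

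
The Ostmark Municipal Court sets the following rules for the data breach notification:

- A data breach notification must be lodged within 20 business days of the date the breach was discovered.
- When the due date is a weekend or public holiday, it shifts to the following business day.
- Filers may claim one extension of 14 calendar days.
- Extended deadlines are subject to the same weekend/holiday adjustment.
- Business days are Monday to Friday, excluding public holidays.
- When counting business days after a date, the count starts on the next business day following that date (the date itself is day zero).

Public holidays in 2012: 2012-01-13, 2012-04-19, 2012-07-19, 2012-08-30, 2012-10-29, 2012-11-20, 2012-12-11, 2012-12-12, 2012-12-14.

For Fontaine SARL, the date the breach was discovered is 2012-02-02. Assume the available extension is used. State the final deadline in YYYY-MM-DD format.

Starting the day after 2012-02-02 and counting 20 business days lands on 2012-03-01.
2012-03-01 falls on a Thursday, which is a business day, so no adjustment is needed.
Applying the 14-calendar-day extension: 2012-03-01 + 14 days = 2012-03-15.
2012-03-15 falls on a Thursday, which is a business day, so no adjustment is needed.
Final deadline: 2012-03-15.

2012-03-15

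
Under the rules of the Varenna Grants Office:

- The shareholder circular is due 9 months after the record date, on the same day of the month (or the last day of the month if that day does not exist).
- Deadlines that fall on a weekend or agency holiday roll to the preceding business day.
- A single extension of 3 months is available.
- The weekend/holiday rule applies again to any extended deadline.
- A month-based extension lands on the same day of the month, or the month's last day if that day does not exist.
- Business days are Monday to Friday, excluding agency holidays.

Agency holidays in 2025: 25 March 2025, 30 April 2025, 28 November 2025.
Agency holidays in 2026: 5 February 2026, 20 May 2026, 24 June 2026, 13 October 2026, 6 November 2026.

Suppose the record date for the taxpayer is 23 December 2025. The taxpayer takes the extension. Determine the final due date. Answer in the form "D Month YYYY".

9 months from 23 December 2025 is 23 September 2026.
23 September 2026 is a Wednesday and not a listed holiday, so it stands.
Applying the 3 months extension: 3 months after 23 September 2026 is 23 December 2026.
23 December 2026 is a Wednesday and not a listed holiday, so it stands.
So the filing is due 23 December 2026.

23 December 2026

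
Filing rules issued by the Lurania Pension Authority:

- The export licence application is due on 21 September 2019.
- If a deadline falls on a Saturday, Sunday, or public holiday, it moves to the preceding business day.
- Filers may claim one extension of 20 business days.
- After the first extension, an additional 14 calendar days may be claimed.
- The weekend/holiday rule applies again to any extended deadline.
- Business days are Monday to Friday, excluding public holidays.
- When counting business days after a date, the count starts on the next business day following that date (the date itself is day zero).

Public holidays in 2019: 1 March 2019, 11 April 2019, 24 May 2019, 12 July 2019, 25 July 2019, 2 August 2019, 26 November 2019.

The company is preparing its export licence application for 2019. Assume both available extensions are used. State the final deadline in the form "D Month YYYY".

1 November 2019

The stated deadline is 21 September 2019.
21 September 2019 falls on a Saturday. Rolling to the preceding business day gives 20 September 2019, a Friday.
Applying the 20-business-day extension: 20 business days after 20 September 2019 is 18 October 2019.
Since 18 October 2019 is a Friday and not a holiday, the date is unchanged.
Applying the 14-calendar-day extension: 18 October 2019 + 14 days = 1 November 2019.
Since 1 November 2019 is a Friday and not a holiday, the date is unchanged.
Final deadline: 1 November 2019.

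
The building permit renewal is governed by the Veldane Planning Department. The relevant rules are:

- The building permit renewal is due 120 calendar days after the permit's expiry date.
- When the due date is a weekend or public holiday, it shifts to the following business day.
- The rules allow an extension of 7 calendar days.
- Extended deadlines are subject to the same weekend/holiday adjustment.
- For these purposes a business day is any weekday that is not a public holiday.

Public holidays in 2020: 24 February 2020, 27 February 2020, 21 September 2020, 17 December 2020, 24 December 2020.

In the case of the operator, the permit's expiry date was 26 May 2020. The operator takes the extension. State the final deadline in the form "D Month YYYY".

30 September 2020

Trigger date 26 May 2020 + 120 calendar days = 23 September 2020.
23 September 2020 (Wednesday) is already a business day.
Add the 7 calendar-day extension to 23 September 2020: 30 September 2020.
Since 30 September 2020 is a Wednesday and not a holiday, the date is unchanged.
The final due date is 30 September 2020.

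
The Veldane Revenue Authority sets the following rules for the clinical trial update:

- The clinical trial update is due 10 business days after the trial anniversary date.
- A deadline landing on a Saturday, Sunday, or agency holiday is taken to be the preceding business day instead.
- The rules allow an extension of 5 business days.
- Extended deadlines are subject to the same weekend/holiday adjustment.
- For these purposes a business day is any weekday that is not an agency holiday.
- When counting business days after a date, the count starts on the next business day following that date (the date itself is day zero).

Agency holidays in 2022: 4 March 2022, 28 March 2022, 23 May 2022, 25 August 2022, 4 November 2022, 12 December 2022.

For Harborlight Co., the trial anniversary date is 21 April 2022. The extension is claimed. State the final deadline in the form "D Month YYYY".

12 May 2022

10 business days after 21 April 2022, excluding weekends and holidays, is 5 May 2022.
5 May 2022 falls on a Thursday, which is a business day, so no adjustment is needed.
The 5-business-day extension runs from 5 May 2022 to 12 May 2022.
12 May 2022 (Thursday) is already a business day.
Final deadline: 12 May 2022.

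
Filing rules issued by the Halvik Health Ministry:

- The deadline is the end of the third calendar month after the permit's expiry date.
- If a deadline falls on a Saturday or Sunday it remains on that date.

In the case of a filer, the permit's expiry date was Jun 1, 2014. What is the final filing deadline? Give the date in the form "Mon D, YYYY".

3 months after Jun 1, 2014 is September 2014; that month ends on Sep 30, 2014.
Sep 30, 2014 is a Tuesday; no weekend or holiday adjustment applies.
Final deadline: Sep 30, 2014.

Sep 30, 2014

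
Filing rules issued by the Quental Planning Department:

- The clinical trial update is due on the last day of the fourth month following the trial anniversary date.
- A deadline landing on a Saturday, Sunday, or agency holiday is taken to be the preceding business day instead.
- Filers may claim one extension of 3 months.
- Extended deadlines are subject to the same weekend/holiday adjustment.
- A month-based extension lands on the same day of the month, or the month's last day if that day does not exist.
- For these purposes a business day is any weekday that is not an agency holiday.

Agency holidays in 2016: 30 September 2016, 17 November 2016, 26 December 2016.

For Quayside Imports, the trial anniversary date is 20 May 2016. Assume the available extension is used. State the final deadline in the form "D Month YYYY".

4 months after 20 May 2016 falls in September 2016; the last day of that month is 30 September 2016.
Because 30 September 2016 is a listed holiday, the deadline becomes 29 September 2016 (Thursday).
Applying the 3 months extension: 3 months after 29 September 2016 is 29 December 2016.
29 December 2016 falls on a Thursday, which is a business day, so no adjustment is needed.
Final deadline: 29 December 2016.

29 December 2016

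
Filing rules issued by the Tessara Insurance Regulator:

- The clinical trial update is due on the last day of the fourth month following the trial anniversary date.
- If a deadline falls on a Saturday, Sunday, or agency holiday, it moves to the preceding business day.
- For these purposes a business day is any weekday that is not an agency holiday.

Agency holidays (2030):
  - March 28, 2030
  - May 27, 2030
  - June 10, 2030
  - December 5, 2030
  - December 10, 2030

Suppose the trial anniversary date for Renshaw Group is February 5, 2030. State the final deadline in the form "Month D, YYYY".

June 28, 2030

The fourth month after February 5, 2030 is June 2030, whose last day is June 30, 2030.
June 30, 2030 is a Sunday; the preceding business day is June 28, 2030 (Friday).
Final deadline: June 28, 2030.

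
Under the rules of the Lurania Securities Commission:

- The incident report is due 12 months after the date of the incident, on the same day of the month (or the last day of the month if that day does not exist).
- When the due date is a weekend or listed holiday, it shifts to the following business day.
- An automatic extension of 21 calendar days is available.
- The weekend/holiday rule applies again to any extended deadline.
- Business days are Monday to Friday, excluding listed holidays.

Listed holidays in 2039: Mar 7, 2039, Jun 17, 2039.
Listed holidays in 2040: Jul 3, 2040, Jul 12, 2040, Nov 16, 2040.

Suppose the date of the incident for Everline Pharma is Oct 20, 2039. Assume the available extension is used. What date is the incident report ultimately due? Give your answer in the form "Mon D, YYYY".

Nov 12, 2040

12 months after Oct 20, 2039, on the same day of the month, is Oct 20, 2040.
Because Oct 20, 2040 is a Saturday, the deadline becomes Oct 22, 2040 (Monday).
Add the 21 calendar-day extension to Oct 22, 2040: Nov 12, 2040.
Nov 12, 2040 (Monday) is already a business day.
The final due date is Nov 12, 2040.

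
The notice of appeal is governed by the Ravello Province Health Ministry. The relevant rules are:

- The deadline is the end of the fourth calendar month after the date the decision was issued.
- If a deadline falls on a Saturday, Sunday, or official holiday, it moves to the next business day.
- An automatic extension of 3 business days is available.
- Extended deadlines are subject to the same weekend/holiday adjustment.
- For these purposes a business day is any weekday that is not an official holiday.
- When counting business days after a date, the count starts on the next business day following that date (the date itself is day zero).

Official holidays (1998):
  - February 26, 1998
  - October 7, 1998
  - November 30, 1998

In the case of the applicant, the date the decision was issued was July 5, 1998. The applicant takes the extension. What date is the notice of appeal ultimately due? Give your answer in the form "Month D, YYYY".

4 months after July 5, 1998 is November 1998; that month ends on November 30, 1998.
November 30, 1998 falls on a listed holiday. Rolling to the next business day gives December 1, 1998, a Tuesday.
Applying the 3-business-day extension: 3 business days after December 1, 1998 is December 4, 1998.
December 4, 1998 (Friday) is already a business day.
The final due date is December 4, 1998.

December 4, 1998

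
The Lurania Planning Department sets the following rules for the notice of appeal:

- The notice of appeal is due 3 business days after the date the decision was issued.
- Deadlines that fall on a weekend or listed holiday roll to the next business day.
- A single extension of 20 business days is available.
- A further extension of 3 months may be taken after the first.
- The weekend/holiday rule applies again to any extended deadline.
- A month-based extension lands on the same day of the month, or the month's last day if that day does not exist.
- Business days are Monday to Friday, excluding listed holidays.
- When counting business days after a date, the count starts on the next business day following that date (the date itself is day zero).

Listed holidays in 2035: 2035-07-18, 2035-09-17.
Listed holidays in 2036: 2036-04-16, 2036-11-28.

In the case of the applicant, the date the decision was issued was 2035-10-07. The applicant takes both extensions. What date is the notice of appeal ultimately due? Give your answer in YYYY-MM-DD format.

Counting 3 business days after 2035-10-07 (skipping weekends and listed holidays) reaches 2035-10-10.
2035-10-10 falls on a Wednesday, which is a business day, so no adjustment is needed.
The 20-business-day extension runs from 2035-10-10 to 2035-11-07.
2035-11-07 is a Wednesday and not a listed holiday, so it stands.
Add 3 months to 2035-11-07: 2036-02-07.
2036-02-07 (Thursday) is already a business day.
The final due date is 2036-02-07.

2036-02-07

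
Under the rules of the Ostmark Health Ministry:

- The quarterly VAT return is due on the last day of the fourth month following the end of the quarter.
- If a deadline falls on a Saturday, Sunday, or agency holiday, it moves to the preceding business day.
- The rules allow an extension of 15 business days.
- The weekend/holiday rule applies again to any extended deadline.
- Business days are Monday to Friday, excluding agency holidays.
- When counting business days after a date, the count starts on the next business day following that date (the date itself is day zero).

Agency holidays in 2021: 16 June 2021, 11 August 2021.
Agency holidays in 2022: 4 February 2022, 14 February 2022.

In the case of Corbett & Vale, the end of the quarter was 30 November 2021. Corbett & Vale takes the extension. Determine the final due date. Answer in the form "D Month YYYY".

21 April 2022

4 months after 30 November 2021 is March 2022; that month ends on 31 March 2022.
31 March 2022 is a Thursday and not a listed holiday, so it stands.
Applying the 15-business-day extension: 15 business days after 31 March 2022 is 21 April 2022.
21 April 2022 falls on a Thursday, which is a business day, so no adjustment is needed.
The final due date is 21 April 2022.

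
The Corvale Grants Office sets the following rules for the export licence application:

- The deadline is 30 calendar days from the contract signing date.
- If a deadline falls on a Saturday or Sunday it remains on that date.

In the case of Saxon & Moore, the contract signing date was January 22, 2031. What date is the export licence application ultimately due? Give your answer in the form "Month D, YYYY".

Adding 30 calendar days to January 22, 2031 gives February 21, 2031.
February 21, 2031 falls on a Friday. The rules make no weekend/holiday allowance, so it remains February 21, 2031.
So the filing is due February 21, 2031.

February 21, 2031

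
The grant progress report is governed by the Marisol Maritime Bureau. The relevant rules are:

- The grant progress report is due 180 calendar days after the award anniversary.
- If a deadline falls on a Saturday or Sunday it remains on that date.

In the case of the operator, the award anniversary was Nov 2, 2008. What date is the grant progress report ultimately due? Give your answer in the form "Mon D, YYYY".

May 1, 2009

Adding 180 calendar days to Nov 2, 2008 gives May 1, 2009.
May 1, 2009 falls on a Friday. The rules make no weekend/holiday allowance, so it remains May 1, 2009.
Final deadline: May 1, 2009.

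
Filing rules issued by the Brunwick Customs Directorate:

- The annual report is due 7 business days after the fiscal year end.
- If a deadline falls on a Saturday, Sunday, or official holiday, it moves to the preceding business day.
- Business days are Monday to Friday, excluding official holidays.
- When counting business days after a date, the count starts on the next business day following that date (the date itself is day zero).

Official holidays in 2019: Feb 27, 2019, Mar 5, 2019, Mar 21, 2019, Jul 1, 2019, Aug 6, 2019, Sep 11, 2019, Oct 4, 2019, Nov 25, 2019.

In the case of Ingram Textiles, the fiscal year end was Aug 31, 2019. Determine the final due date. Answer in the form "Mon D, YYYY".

Sep 10, 2019

Counting 7 business days after Aug 31, 2019 (skipping weekends and listed holidays) reaches Sep 10, 2019.
Since Sep 10, 2019 is a Tuesday and not a holiday, the date is unchanged.
Final deadline: Sep 10, 2019.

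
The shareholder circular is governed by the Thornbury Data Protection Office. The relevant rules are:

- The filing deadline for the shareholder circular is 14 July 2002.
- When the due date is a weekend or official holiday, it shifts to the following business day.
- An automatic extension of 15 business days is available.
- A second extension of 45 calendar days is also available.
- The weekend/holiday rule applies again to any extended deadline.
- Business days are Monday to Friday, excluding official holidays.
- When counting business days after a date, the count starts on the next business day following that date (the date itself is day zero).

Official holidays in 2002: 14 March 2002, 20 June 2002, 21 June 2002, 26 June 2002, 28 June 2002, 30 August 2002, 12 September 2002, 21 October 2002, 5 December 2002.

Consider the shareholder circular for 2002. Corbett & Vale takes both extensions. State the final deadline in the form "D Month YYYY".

19 September 2002

The statutory due date is 14 July 2002.
Because 14 July 2002 is a Sunday, the deadline becomes 15 July 2002 (Monday).
Counting 15 further business days from 15 July 2002 reaches 5 August 2002.
5 August 2002 falls on a Monday, which is a business day, so no adjustment is needed.
With the 45-day extension, 5 August 2002 becomes 19 September 2002.
19 September 2002 (Thursday) is already a business day.
The final due date is 19 September 2002.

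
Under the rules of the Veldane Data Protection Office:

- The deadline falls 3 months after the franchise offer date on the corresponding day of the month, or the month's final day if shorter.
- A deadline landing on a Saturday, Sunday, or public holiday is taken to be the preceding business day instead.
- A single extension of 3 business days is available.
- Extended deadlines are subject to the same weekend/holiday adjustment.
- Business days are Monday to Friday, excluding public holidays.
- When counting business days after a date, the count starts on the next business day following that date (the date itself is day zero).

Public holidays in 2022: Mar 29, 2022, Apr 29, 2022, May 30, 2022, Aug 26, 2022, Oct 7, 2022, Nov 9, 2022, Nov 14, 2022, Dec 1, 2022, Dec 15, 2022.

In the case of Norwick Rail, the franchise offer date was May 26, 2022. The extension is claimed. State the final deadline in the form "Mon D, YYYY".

Moving 3 months forward from May 26, 2022 on the corresponding day gives Aug 26, 2022.
Because Aug 26, 2022 is a listed holiday, the deadline becomes Aug 25, 2022 (Thursday).
Applying the 3-business-day extension: 3 business days after Aug 25, 2022 is Aug 31, 2022.
Since Aug 31, 2022 is a Wednesday and not a holiday, the date is unchanged.
So the filing is due Aug 31, 2022.

Aug 31, 2022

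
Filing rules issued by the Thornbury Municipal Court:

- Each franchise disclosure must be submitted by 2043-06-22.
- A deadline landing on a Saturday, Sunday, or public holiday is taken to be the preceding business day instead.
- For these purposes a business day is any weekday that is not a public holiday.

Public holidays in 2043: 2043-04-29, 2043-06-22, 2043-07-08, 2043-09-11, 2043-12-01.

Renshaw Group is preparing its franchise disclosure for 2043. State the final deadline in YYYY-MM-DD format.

The stated deadline is 2043-06-22.
2043-06-22 falls on a listed holiday. Rolling to the preceding business day gives 2043-06-19, a Friday.
Deadline: 2043-06-19.

2043-06-19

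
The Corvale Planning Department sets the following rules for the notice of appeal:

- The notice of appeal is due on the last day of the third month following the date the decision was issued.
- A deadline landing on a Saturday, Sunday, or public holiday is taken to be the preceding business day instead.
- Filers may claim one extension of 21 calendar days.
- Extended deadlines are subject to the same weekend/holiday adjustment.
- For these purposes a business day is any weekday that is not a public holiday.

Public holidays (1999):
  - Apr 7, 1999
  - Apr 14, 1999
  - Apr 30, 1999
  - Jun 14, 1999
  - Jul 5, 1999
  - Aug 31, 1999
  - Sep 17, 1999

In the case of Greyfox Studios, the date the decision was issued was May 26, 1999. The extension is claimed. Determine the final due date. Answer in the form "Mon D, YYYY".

Sep 20, 1999

3 months after May 26, 1999 is August 1999; that month ends on Aug 31, 1999.
Aug 31, 1999 falls on a listed holiday. Rolling to the preceding business day gives Aug 30, 1999, a Monday.
Applying the 21-calendar-day extension: Aug 30, 1999 + 21 days = Sep 20, 1999.
Sep 20, 1999 falls on a Monday, which is a business day, so no adjustment is needed.
The final due date is Sep 20, 1999.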